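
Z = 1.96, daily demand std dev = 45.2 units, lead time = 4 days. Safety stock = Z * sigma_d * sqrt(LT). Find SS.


Formula: SS = z * sigma_d * sqrt(LT)
sqrt(LT) = sqrt(4) = 2.0
SS = 1.96 * 45.2 * 2.0
SS = 177.2 units

177.2 units


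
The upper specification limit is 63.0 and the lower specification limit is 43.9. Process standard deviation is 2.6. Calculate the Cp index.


Cp = (63.0 - 43.9) / (6 * 2.6)

1.22


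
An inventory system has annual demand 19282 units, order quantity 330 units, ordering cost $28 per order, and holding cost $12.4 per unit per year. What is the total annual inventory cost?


TC = 19282/330 * 28 + 330/2 * 12.4

$3682.05


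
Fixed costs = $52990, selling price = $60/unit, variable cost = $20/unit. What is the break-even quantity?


Formula: BEQ = Fixed Costs / (Price - Variable Cost)
Contribution margin = $60 - $20 = $40/unit
BEQ = ceil($52990 / $40/unit) = ceil(1324.75) = 1325 units

1325 units


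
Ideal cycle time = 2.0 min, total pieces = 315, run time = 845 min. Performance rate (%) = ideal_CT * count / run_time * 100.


Formula: Performance = (Ideal CT * Total Count) / Run Time * 100
Ideal output time = 2.0 * 315 = 630.0 min
Performance = 630.0 / 845 * 100 = 74.6%

74.6%


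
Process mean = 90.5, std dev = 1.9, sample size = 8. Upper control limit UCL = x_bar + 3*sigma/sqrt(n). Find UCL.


UCL = 90.5 + 3 * 1.9 / sqrt(8)

92.52


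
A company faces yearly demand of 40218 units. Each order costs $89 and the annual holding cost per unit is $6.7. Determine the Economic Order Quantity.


Formula: EOQ = sqrt(2 * D * S / H)
Numerator: 2 * 40218 * 89 = 7158804
2DS/H = 7158804 / 6.7 = 1068478.2
EOQ = sqrt(1068478.2) = 1033.7 units

1033.7 units


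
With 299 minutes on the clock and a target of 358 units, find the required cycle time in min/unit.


Formula: CT = Available Time / Number of Units
CT = 299 min / 358 units
CT = 0.84 min/unit

0.84 min/unit


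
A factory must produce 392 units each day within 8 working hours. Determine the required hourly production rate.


Formula: Production Rate = Daily Demand / Available Hours
Rate = 392 units/day / 8 hours/day
Rate = 49.0 units/hour

49.0 units/hour


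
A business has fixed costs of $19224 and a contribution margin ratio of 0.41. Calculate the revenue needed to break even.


Formula: BER = Fixed Costs / Contribution Margin Ratio
BER = $19224 / 0.41
BER = $46887.80 (to the nearest cent)

$46887.80


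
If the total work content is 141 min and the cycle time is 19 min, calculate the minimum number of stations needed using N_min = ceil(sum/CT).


Formula: N_min = ceil(Sum of Task Times / Cycle Time)
N_min = ceil(141 min / 19 min) = ceil(7.4211)
N_min = 8 stations

8


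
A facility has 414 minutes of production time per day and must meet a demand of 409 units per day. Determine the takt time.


Formula: Takt Time = Available Production Time / Customer Demand
Takt = 414 min/day / 409 units/day
Takt = 1.01 min/unit

1.01 min/unit


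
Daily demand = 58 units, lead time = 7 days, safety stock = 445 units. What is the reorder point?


Formula: ROP = (Daily Demand * Lead Time) + Safety Stock
Demand during lead time = 58 * 7 = 406 units
ROP = 406 + 445 = 851 units

851 units


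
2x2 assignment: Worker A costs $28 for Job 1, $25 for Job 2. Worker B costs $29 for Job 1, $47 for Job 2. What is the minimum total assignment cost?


Option 1: A->1 + B->2 = $28 + $47 = $75
Option 2: A->2 + B->1 = $25 + $29 = $54
Min cost = min($75, $54) = $54

$54


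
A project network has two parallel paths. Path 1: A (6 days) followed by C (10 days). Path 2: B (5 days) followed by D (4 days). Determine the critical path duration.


Path 1 = 6 + 10 = 16 days
Path 2 = 5 + 4 = 9 days
Duration = max(16, 9) = 16 days

16 days


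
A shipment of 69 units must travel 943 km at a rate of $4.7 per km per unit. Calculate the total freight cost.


TC = dist * cost * units = 943 * 4.7 * 69 = $305814.90

$305814.90


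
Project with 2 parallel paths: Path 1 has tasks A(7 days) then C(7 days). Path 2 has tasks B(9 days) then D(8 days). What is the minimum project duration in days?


Path 1 = 7 + 7 = 14 days
Path 2 = 9 + 8 = 17 days
Duration = max(14, 17) = 17 days

17 days


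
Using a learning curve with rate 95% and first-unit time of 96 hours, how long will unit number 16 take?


Formula: T_n = T_1 * (learning_rate)^(log2(n)) where learning_rate = rate/100
Doublings = log2(16) = 4
T_n = 96 * 0.95^4
T_n = 96 * 0.8145 = 78.2 hours

78.2 hours


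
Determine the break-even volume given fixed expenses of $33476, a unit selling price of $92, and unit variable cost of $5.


Formula: BEQ = Fixed Costs / (Price - Variable Cost)
Contribution margin = $92 - $5 = $87/unit
BEQ = ceil($33476 / $87/unit) = ceil(384.78) = 385 units

385 units


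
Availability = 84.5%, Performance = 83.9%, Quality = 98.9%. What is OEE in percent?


Formula: OEE = Availability * Performance * Quality / 10000
A * P = 84.5% * 83.9% / 100 = 70.9%
OEE = 70.9% * 98.9% / 100 = 70.1%

70.1%


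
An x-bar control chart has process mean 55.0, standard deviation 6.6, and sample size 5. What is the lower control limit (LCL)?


LCL = 55.0 - 3 * 6.6 / sqrt(5)

46.15


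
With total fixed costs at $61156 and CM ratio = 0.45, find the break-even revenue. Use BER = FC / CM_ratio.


Formula: BER = Fixed Costs / Contribution Margin Ratio
BER = $61156 / 0.45
BER = $135902.22 (to the nearest cent)

$135902.22


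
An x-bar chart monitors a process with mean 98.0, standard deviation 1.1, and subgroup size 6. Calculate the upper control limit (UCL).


UCL = 98.0 + 3 * 1.1 / sqrt(6)

99.35


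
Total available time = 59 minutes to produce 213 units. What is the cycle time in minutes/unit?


Formula: CT = Available Time / Number of Units
CT = 59 min / 213 units
CT = 0.28 min/unit

0.28 min/unit


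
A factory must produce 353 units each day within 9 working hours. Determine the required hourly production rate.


Formula: Production Rate = Daily Demand / Available Hours
Rate = 353 units/day / 9 hours/day
Rate = 39.2 units/hour

39.2 units/hour


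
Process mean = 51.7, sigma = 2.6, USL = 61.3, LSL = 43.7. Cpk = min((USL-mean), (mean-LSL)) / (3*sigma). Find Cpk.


Cpu = (61.3 - 51.7) / (3 * 2.6) = 1.23
Cpl = (51.7 - 43.7) / (3 * 2.6) = 1.03
Cpk = min(1.23, 1.03) = 1.03

1.03


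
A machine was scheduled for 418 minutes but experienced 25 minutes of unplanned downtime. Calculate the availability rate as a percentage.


Formula: Availability = (Planned Time - Downtime) / Planned Time * 100
Uptime = 418 - 25 = 393 min
Availability = 393 / 418 * 100 = 94.0%

94.0%


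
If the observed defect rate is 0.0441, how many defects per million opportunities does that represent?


DPMO = defect_rate * 1000000 = 0.0441 * 1000000

44100


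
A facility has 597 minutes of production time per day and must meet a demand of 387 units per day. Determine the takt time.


Formula: Takt Time = Available Production Time / Customer Demand
Takt = 597 min/day / 387 units/day
Takt = 1.54 min/unit

1.54 min/unit


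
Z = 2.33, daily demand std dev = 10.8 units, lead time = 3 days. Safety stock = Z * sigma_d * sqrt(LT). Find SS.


Formula: SS = z * sigma_d * sqrt(LT)
sqrt(LT) = sqrt(3) = 1.7321
SS = 2.33 * 10.8 * 1.7321
SS = 43.6 units

43.6 units


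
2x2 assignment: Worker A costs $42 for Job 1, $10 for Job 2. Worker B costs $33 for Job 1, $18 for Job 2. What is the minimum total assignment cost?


Option 1: A->1 + B->2 = $42 + $18 = $60
Option 2: A->2 + B->1 = $10 + $33 = $43
Min cost = min($60, $43) = $43

$43


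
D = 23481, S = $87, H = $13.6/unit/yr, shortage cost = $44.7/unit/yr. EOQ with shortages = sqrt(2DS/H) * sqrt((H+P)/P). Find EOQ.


Formula: EOQ* = sqrt(2DS/H) * sqrt((H+P)/P)
Base EOQ = sqrt(2*23481*87/13.6) = 548.1 units
Correction = sqrt((13.6+44.7)/44.7) = 1.14204
EOQ* = 548.1 * 1.14204 = 626.0 units

626.0 units


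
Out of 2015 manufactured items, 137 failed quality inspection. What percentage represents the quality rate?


Formula: Quality Rate = Good Pieces / Total Pieces * 100
Good pieces = 2015 - 137 = 1878
QR = 1878 / 2015 * 100 = 93.2%

93.2%


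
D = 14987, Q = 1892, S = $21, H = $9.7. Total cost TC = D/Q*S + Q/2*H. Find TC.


TC = 14987/1892 * 21 + 1892/2 * 9.7

$9342.55


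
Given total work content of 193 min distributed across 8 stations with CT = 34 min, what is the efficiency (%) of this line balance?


Formula: Efficiency = Sum of Task Times / (N_stations * CT) * 100
Total station capacity = 8 stations * 34 min = 272 min
Efficiency = 193 / 272 * 100 = 71.0%

71.0%


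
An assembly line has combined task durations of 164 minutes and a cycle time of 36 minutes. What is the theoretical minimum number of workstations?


Formula: N_min = ceil(Sum of Task Times / Cycle Time)
N_min = ceil(164 min / 36 min) = ceil(4.5556)
N_min = 5 stations

5


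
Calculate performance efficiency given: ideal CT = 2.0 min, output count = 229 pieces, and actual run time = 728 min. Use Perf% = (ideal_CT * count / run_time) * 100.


Formula: Performance = (Ideal CT * Total Count) / Run Time * 100
Ideal output time = 2.0 * 229 = 458.0 min
Performance = 458.0 / 728 * 100 = 62.9%

62.9%


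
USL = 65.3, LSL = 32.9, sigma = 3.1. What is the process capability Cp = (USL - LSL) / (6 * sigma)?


Cp = (65.3 - 32.9) / (6 * 3.1)

1.74


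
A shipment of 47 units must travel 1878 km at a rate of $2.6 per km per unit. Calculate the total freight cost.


TC = dist * cost * units = 1878 * 2.6 * 47 = $229491.60

$229491.60


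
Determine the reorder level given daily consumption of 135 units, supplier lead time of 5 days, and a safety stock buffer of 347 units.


Formula: ROP = (Daily Demand * Lead Time) + Safety Stock
Demand during lead time = 135 * 5 = 675 units
ROP = 675 + 347 = 1022 units

1022 units


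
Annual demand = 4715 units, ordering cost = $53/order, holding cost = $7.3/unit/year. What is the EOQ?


Formula: EOQ = sqrt(2 * D * S / H)
Numerator: 2 * 4715 * 53 = 499790
2DS/H = 499790 / 7.3 = 68464.4
EOQ = sqrt(68464.4) = 261.7 units

261.7 units


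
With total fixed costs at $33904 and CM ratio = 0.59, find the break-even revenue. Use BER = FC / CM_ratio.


Formula: BER = Fixed Costs / Contribution Margin Ratio
BER = $33904 / 0.59
BER = $57464.41 (to the nearest cent)

$57464.41


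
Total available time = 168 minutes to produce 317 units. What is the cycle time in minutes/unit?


Formula: CT = Available Time / Number of Units
CT = 168 min / 317 units
CT = 0.53 min/unit

0.53 min/unit


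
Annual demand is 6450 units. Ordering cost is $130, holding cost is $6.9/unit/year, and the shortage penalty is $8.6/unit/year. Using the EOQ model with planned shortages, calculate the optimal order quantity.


Formula: EOQ* = sqrt(2DS/H) * sqrt((H+P)/P)
Base EOQ = sqrt(2*6450*130/6.9) = 492.99 units
Correction = sqrt((6.9+8.6)/8.6) = 1.34251
EOQ* = 492.99 * 1.34251 = 661.8 units

661.8 units


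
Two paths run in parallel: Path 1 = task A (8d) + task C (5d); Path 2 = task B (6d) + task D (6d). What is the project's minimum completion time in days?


Path 1 = 8 + 5 = 13 days
Path 2 = 6 + 6 = 12 days
Duration = max(13, 12) = 13 days

13 days


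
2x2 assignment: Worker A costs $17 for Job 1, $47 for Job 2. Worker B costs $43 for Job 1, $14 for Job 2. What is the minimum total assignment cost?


Option 1: A->1 + B->2 = $17 + $14 = $31
Option 2: A->2 + B->1 = $47 + $43 = $90
Min cost = min($31, $90) = $31

$31


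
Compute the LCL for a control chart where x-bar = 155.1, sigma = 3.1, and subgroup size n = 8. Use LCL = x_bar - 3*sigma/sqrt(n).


LCL = 155.1 - 3 * 3.1 / sqrt(8)

151.81


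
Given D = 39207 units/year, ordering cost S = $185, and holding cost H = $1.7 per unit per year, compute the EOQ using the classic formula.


Formula: EOQ = sqrt(2 * D * S / H)
Numerator: 2 * 39207 * 185 = 14506590
2DS/H = 14506590 / 1.7 = 8533288.2
EOQ = sqrt(8533288.2) = 2921.2 units

2921.2 units


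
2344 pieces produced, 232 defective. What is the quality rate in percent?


Formula: Quality Rate = Good Pieces / Total Pieces * 100
Good pieces = 2344 - 232 = 2112
QR = 2112 / 2344 * 100 = 90.1%

90.1%


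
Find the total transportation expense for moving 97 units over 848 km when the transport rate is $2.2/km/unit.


TC = dist * cost * units = 848 * 2.2 * 97 = $180963.20

$180963.20


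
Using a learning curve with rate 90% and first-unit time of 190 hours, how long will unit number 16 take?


Formula: T_n = T_1 * (learning_rate)^(log2(n)) where learning_rate = rate/100
Doublings = log2(16) = 4
T_n = 190 * 0.9^4
T_n = 190 * 0.6561 = 124.7 hours

124.7 hours


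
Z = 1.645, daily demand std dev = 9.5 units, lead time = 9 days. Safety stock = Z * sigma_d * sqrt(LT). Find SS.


Formula: SS = z * sigma_d * sqrt(LT)
sqrt(LT) = sqrt(9) = 3.0
SS = 1.645 * 9.5 * 3.0
SS = 46.9 units

46.9 units


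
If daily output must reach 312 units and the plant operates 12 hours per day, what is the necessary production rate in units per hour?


Formula: Production Rate = Daily Demand / Available Hours
Rate = 312 units/day / 12 hours/day
Rate = 26.0 units/hour

26.0 units/hour


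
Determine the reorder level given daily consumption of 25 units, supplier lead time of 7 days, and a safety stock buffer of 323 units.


Formula: ROP = (Daily Demand * Lead Time) + Safety Stock
Demand during lead time = 25 * 7 = 175 units
ROP = 175 + 323 = 498 units

498 units


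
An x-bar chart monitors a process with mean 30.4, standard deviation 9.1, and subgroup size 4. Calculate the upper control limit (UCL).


UCL = 30.4 + 3 * 9.1 / sqrt(4)

44.05


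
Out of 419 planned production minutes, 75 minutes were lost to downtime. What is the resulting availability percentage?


Formula: Availability = (Planned Time - Downtime) / Planned Time * 100
Uptime = 419 - 75 = 344 min
Availability = 344 / 419 * 100 = 82.1%

82.1%


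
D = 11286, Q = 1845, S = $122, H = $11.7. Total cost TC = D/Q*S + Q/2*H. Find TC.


TC = 11286/1845 * 122 + 1845/2 * 11.7

$11539.53


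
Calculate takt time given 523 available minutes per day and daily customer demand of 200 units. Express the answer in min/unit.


Formula: Takt Time = Available Production Time / Customer Demand
Takt = 523 min/day / 200 units/day
Takt = 2.62 min/unit

2.62 min/unit


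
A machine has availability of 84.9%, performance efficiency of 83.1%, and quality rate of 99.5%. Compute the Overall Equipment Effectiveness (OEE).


Formula: OEE = Availability * Performance * Quality / 10000
A * P = 84.9% * 83.1% / 100 = 70.55%
OEE = 70.55% * 99.5% / 100 = 70.2%

70.2%


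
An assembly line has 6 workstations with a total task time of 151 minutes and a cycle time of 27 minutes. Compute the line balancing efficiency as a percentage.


Formula: Efficiency = Sum of Task Times / (N_stations * CT) * 100
Total station capacity = 6 stations * 27 min = 162 min
Efficiency = 151 / 162 * 100 = 93.2%

93.2%


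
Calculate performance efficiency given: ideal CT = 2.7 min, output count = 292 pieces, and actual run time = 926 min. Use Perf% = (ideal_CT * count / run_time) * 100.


Formula: Performance = (Ideal CT * Total Count) / Run Time * 100
Ideal output time = 2.7 * 292 = 788.4 min
Performance = 788.4 / 926 * 100 = 85.1%

85.1%


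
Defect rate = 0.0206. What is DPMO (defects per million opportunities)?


DPMO = defect_rate * 1000000 = 0.0206 * 1000000

20600


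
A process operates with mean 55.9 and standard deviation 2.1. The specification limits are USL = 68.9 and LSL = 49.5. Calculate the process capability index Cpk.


Cpu = (68.9 - 55.9) / (3 * 2.1) = 2.06
Cpl = (55.9 - 49.5) / (3 * 2.1) = 1.02
Cpk = min(2.06, 1.02) = 1.02

1.02


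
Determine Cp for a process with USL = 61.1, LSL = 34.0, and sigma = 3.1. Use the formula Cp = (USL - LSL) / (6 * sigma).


Cp = (61.1 - 34.0) / (6 * 3.1)

1.46


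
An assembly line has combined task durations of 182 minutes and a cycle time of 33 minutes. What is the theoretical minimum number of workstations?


Formula: N_min = ceil(Sum of Task Times / Cycle Time)
N_min = ceil(182 min / 33 min) = ceil(5.5152)
N_min = 6 stations

6


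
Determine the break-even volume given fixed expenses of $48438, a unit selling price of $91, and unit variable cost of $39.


Formula: BEQ = Fixed Costs / (Price - Variable Cost)
Contribution margin = $91 - $39 = $52/unit
BEQ = ceil($48438 / $52/unit) = ceil(931.5) = 932 units

932 units


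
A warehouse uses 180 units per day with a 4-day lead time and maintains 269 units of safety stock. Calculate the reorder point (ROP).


Formula: ROP = (Daily Demand * Lead Time) + Safety Stock
Demand during lead time = 180 * 4 = 720 units
ROP = 720 + 269 = 989 units

989 units


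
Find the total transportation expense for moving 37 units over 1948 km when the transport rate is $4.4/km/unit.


TC = dist * cost * units = 1948 * 4.4 * 37 = $317134.40

$317134.40


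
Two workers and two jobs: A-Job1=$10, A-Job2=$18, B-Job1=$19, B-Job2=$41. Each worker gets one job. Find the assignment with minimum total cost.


Option 1: A->1 + B->2 = $10 + $41 = $51
Option 2: A->2 + B->1 = $18 + $19 = $37
Min cost = min($51, $37) = $37

$37


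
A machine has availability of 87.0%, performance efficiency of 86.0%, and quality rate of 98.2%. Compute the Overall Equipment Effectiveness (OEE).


Formula: OEE = Availability * Performance * Quality / 10000
A * P = 87.0% * 86.0% / 100 = 74.82%
OEE = 74.82% * 98.2% / 100 = 73.5%

73.5%


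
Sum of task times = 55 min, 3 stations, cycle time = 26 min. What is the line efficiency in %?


Formula: Efficiency = Sum of Task Times / (N_stations * CT) * 100
Total station capacity = 3 stations * 26 min = 78 min
Efficiency = 55 / 78 * 100 = 70.5%

70.5%


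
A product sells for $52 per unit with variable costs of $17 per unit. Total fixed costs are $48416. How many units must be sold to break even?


Formula: BEQ = Fixed Costs / (Price - Variable Cost)
Contribution margin = $52 - $17 = $35/unit
BEQ = ceil($48416 / $35/unit) = ceil(1383.31) = 1384 units

1384 units


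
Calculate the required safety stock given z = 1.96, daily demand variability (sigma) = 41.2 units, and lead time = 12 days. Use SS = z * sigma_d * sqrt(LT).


Formula: SS = z * sigma_d * sqrt(LT)
sqrt(LT) = sqrt(12) = 3.4641
SS = 1.96 * 41.2 * 3.4641
SS = 279.7 units

279.7 units


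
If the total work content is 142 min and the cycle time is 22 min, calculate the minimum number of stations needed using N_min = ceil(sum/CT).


Formula: N_min = ceil(Sum of Task Times / Cycle Time)
N_min = ceil(142 min / 22 min) = ceil(6.4545)
N_min = 7 stations

7


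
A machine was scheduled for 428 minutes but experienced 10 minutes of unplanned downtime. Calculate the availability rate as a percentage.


Formula: Availability = (Planned Time - Downtime) / Planned Time * 100
Uptime = 428 - 10 = 418 min
Availability = 418 / 428 * 100 = 97.7%

97.7%


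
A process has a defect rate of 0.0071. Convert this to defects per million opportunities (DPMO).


DPMO = defect_rate * 1000000 = 0.0071 * 1000000

7100


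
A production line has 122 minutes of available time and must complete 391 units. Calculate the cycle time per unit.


Formula: CT = Available Time / Number of Units
CT = 122 min / 391 units
CT = 0.31 min/unit

0.31 min/unit


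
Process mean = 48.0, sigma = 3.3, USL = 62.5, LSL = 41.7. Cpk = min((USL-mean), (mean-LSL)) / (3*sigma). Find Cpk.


Cpu = (62.5 - 48.0) / (3 * 3.3) = 1.46
Cpl = (48.0 - 41.7) / (3 * 3.3) = 0.64
Cpk = min(1.46, 0.64) = 0.64

0.64


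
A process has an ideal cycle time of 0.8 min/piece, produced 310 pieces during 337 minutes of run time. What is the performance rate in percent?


Formula: Performance = (Ideal CT * Total Count) / Run Time * 100
Ideal output time = 0.8 * 310 = 248.0 min
Performance = 248.0 / 337 * 100 = 73.6%

73.6%


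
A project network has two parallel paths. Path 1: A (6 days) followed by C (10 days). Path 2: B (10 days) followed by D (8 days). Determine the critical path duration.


Path 1 = 6 + 10 = 16 days
Path 2 = 10 + 8 = 18 days
Duration = max(16, 18) = 18 days

18 days


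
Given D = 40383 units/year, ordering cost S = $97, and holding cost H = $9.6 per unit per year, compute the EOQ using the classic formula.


Formula: EOQ = sqrt(2 * D * S / H)
Numerator: 2 * 40383 * 97 = 7834302
2DS/H = 7834302 / 9.6 = 816073.1
EOQ = sqrt(816073.1) = 903.4 units

903.4 units


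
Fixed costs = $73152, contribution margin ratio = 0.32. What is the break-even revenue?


Formula: BER = Fixed Costs / Contribution Margin Ratio
BER = $73152 / 0.32
BER = $228600.00 (to the nearest cent)

$228600.00


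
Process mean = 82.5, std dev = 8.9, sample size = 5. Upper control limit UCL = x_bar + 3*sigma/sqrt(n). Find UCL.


UCL = 82.5 + 3 * 8.9 / sqrt(5)

94.44


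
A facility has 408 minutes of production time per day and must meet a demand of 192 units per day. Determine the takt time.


Formula: Takt Time = Available Production Time / Customer Demand
Takt = 408 min/day / 192 units/day
Takt = 2.13 min/unit

2.13 min/unit


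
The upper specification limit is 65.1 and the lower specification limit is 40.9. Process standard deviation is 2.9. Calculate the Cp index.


Cp = (65.1 - 40.9) / (6 * 2.9)

1.39


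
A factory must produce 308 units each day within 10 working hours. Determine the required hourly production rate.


Formula: Production Rate = Daily Demand / Available Hours
Rate = 308 units/day / 10 hours/day
Rate = 30.8 units/hour

30.8 units/hour


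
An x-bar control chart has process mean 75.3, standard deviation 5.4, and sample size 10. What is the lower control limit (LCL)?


LCL = 75.3 - 3 * 5.4 / sqrt(10)

70.18


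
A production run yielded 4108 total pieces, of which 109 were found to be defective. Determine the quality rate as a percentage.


Formula: Quality Rate = Good Pieces / Total Pieces * 100
Good pieces = 4108 - 109 = 3999
QR = 3999 / 4108 * 100 = 97.3%

97.3%


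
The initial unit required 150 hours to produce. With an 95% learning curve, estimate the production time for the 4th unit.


Formula: T_n = T_1 * (learning_rate)^(log2(n)) where learning_rate = rate/100
Doublings = log2(4) = 2
T_n = 150 * 0.95^2
T_n = 150 * 0.9025 = 135.4 hours

135.4 hours


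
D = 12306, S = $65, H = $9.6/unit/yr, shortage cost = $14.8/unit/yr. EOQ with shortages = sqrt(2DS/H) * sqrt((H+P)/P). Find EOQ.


Formula: EOQ* = sqrt(2DS/H) * sqrt((H+P)/P)
Base EOQ = sqrt(2*12306*65/9.6) = 408.22 units
Correction = sqrt((9.6+14.8)/14.8) = 1.284
EOQ* = 408.22 * 1.284 = 524.2 units

524.2 units


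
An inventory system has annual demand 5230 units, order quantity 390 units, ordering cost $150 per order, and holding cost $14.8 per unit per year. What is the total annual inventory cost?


TC = 5230/390 * 150 + 390/2 * 14.8

$4897.54


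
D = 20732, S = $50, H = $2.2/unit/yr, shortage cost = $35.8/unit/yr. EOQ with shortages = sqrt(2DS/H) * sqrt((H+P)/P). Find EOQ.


Formula: EOQ* = sqrt(2DS/H) * sqrt((H+P)/P)
Base EOQ = sqrt(2*20732*50/2.2) = 970.75 units
Correction = sqrt((2.2+35.8)/35.8) = 1.03027
EOQ* = 970.75 * 1.03027 = 1000.1 units

1000.1 units


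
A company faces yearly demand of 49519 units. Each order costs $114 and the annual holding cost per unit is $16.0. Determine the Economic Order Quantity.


Formula: EOQ = sqrt(2 * D * S / H)
Numerator: 2 * 49519 * 114 = 11290332
2DS/H = 11290332 / 16.0 = 705645.8
EOQ = sqrt(705645.8) = 840.0 units

840.0 units


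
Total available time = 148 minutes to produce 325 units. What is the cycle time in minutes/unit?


Formula: CT = Available Time / Number of Units
CT = 148 min / 325 units
CT = 0.46 min/unit

0.46 min/unit


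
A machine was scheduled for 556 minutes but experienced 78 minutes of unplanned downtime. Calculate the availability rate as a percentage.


Formula: Availability = (Planned Time - Downtime) / Planned Time * 100
Uptime = 556 - 78 = 478 min
Availability = 478 / 556 * 100 = 86.0%

86.0%


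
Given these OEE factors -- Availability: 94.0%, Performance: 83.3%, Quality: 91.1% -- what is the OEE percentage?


Formula: OEE = Availability * Performance * Quality / 10000
A * P = 94.0% * 83.3% / 100 = 78.3%
OEE = 78.3% * 91.1% / 100 = 71.3%

71.3%


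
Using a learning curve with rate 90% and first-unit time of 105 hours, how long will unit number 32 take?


Formula: T_n = T_1 * (learning_rate)^(log2(n)) where learning_rate = rate/100
Doublings = log2(32) = 5
T_n = 105 * 0.9^5
T_n = 105 * 0.5905 = 62.0 hours

62.0 hours


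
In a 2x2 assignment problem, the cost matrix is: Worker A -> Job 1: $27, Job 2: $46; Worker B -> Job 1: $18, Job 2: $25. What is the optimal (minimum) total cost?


Option 1: A->1 + B->2 = $27 + $25 = $52
Option 2: A->2 + B->1 = $46 + $18 = $64
Min cost = min($52, $64) = $52

$52


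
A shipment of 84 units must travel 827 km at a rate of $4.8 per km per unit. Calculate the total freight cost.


TC = dist * cost * units = 827 * 4.8 * 84 = $333446.40

$333446.40


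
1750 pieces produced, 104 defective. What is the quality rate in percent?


Formula: Quality Rate = Good Pieces / Total Pieces * 100
Good pieces = 1750 - 104 = 1646
QR = 1646 / 1750 * 100 = 94.1%

94.1%


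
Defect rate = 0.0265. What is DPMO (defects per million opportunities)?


DPMO = defect_rate * 1000000 = 0.0265 * 1000000

26500


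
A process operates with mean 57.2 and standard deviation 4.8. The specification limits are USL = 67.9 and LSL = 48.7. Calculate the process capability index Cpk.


Cpu = (67.9 - 57.2) / (3 * 4.8) = 0.74
Cpl = (57.2 - 48.7) / (3 * 4.8) = 0.59
Cpk = min(0.74, 0.59) = 0.59

0.59


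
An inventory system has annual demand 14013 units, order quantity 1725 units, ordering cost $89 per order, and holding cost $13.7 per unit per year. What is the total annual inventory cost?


TC = 14013/1725 * 89 + 1725/2 * 13.7

$12539.24


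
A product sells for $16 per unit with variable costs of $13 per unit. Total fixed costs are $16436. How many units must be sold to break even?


Formula: BEQ = Fixed Costs / (Price - Variable Cost)
Contribution margin = $16 - $13 = $3/unit
BEQ = ceil($16436 / $3/unit) = ceil(5478.67) = 5479 units

5479 units


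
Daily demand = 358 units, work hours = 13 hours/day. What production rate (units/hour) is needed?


Formula: Production Rate = Daily Demand / Available Hours
Rate = 358 units/day / 13 hours/day
Rate = 27.5 units/hour

27.5 units/hour


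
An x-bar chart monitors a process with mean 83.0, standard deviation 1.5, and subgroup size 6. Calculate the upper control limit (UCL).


UCL = 83.0 + 3 * 1.5 / sqrt(6)

84.84


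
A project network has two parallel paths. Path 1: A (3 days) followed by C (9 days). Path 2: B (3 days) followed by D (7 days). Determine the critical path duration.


Path 1 = 3 + 9 = 12 days
Path 2 = 3 + 7 = 10 days
Duration = max(12, 10) = 12 days

12 days


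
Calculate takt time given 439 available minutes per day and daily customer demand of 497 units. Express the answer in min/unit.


Formula: Takt Time = Available Production Time / Customer Demand
Takt = 439 min/day / 497 units/day
Takt = 0.88 min/unit

0.88 min/unit


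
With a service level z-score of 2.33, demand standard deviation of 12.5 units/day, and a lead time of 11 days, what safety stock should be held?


Formula: SS = z * sigma_d * sqrt(LT)
sqrt(LT) = sqrt(11) = 3.3166
SS = 2.33 * 12.5 * 3.3166
SS = 96.6 units

96.6 units


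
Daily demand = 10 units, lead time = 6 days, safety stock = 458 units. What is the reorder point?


Formula: ROP = (Daily Demand * Lead Time) + Safety Stock
Demand during lead time = 10 * 6 = 60 units
ROP = 60 + 458 = 518 units

518 units


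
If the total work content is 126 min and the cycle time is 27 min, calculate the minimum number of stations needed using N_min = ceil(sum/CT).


Formula: N_min = ceil(Sum of Task Times / Cycle Time)
N_min = ceil(126 min / 27 min) = ceil(4.6667)
N_min = 5 stations

5


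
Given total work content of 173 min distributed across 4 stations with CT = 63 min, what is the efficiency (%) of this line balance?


Formula: Efficiency = Sum of Task Times / (N_stations * CT) * 100
Total station capacity = 4 stations * 63 min = 252 min
Efficiency = 173 / 252 * 100 = 68.7%

68.7%


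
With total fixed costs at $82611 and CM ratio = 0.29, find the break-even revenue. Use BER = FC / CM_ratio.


Formula: BER = Fixed Costs / Contribution Margin Ratio
BER = $82611 / 0.29
BER = $284865.52 (to the nearest cent)

$284865.52


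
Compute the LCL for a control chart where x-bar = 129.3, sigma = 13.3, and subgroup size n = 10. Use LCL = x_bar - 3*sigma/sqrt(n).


LCL = 129.3 - 3 * 13.3 / sqrt(10)

116.68


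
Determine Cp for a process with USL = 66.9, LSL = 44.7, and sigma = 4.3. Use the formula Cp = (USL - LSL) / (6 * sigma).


Cp = (66.9 - 44.7) / (6 * 4.3)

0.86


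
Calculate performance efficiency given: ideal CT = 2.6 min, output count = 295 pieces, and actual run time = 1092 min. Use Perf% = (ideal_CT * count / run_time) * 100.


Formula: Performance = (Ideal CT * Total Count) / Run Time * 100
Ideal output time = 2.6 * 295 = 767.0 min
Performance = 767.0 / 1092 * 100 = 70.2%

70.2%


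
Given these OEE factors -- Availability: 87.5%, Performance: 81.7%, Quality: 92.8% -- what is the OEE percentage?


Formula: OEE = Availability * Performance * Quality / 10000
A * P = 87.5% * 81.7% / 100 = 71.49%
OEE = 71.49% * 92.8% / 100 = 66.3%

66.3%


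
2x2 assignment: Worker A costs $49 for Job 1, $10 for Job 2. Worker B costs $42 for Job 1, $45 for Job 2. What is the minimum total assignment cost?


Option 1: A->1 + B->2 = $49 + $45 = $94
Option 2: A->2 + B->1 = $10 + $42 = $52
Min cost = min($94, $52) = $52

$52


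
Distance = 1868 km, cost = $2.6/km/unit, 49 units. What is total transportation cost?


TC = dist * cost * units = 1868 * 2.6 * 49 = $237983.20

$237983.20


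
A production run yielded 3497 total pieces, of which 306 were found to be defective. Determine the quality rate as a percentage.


Formula: Quality Rate = Good Pieces / Total Pieces * 100
Good pieces = 3497 - 306 = 3191
QR = 3191 / 3497 * 100 = 91.2%

91.2%


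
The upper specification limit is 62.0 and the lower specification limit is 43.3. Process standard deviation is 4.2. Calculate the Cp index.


Cp = (62.0 - 43.3) / (6 * 4.2)

0.74


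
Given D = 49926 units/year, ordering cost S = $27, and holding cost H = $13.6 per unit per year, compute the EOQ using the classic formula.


Formula: EOQ = sqrt(2 * D * S / H)
Numerator: 2 * 49926 * 27 = 2696004
2DS/H = 2696004 / 13.6 = 198235.6
EOQ = sqrt(198235.6) = 445.2 units

445.2 units


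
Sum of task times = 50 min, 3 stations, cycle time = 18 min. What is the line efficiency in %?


Formula: Efficiency = Sum of Task Times / (N_stations * CT) * 100
Total station capacity = 3 stations * 18 min = 54 min
Efficiency = 50 / 54 * 100 = 92.6%

92.6%


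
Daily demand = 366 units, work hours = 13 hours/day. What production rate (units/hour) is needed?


Formula: Production Rate = Daily Demand / Available Hours
Rate = 366 units/day / 13 hours/day
Rate = 28.2 units/hour

28.2 units/hour


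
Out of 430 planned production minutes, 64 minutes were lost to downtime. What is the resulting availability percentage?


Formula: Availability = (Planned Time - Downtime) / Planned Time * 100
Uptime = 430 - 64 = 366 min
Availability = 366 / 430 * 100 = 85.1%

85.1%


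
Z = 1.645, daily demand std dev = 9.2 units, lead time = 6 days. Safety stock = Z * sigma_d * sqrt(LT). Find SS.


Formula: SS = z * sigma_d * sqrt(LT)
sqrt(LT) = sqrt(6) = 2.4495
SS = 1.645 * 9.2 * 2.4495
SS = 37.1 units

37.1 units


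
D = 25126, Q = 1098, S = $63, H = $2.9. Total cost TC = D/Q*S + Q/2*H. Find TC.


TC = 25126/1098 * 63 + 1098/2 * 2.9

$3033.76


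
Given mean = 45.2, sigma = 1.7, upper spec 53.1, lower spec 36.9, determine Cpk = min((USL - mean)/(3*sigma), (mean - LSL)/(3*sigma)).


Cpu = (53.1 - 45.2) / (3 * 1.7) = 1.55
Cpl = (45.2 - 36.9) / (3 * 1.7) = 1.63
Cpk = min(1.55, 1.63) = 1.55

1.55


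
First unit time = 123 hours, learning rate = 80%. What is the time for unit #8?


Formula: T_n = T_1 * (learning_rate)^(log2(n)) where learning_rate = rate/100
Doublings = log2(8) = 3
T_n = 123 * 0.8^3
T_n = 123 * 0.512 = 63.0 hours

63.0 hours


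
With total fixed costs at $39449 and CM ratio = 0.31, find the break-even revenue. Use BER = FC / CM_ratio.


Formula: BER = Fixed Costs / Contribution Margin Ratio
BER = $39449 / 0.31
BER = $127254.84 (to the nearest cent)

$127254.84


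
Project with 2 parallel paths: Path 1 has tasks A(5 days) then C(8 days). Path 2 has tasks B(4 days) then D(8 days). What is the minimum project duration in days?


Path 1 = 5 + 8 = 13 days
Path 2 = 4 + 8 = 12 days
Duration = max(13, 12) = 13 days

13 days


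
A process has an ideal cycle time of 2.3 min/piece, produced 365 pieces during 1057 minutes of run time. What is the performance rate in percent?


Formula: Performance = (Ideal CT * Total Count) / Run Time * 100
Ideal output time = 2.3 * 365 = 839.5 min
Performance = 839.5 / 1057 * 100 = 79.4%

79.4%


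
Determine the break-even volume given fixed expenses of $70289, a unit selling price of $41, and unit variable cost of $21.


Formula: BEQ = Fixed Costs / (Price - Variable Cost)
Contribution margin = $41 - $21 = $20/unit
BEQ = ceil($70289 / $20/unit) = ceil(3514.45) = 3515 units

3515 units


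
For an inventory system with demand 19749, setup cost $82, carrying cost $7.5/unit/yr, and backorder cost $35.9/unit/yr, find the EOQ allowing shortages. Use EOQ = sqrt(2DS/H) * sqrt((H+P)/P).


Formula: EOQ* = sqrt(2DS/H) * sqrt((H+P)/P)
Base EOQ = sqrt(2*19749*82/7.5) = 657.15 units
Correction = sqrt((7.5+35.9)/35.9) = 1.09951
EOQ* = 657.15 * 1.09951 = 722.5 units

722.5 units


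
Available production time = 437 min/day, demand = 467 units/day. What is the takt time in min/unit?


Formula: Takt Time = Available Production Time / Customer Demand
Takt = 437 min/day / 467 units/day
Takt = 0.94 min/unit

0.94 min/unit


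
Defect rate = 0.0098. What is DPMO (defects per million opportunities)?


DPMO = defect_rate * 1000000 = 0.0098 * 1000000

9800


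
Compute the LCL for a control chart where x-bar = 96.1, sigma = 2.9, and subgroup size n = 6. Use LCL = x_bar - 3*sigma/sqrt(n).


LCL = 96.1 - 3 * 2.9 / sqrt(6)

92.55


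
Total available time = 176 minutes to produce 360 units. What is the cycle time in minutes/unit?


Formula: CT = Available Time / Number of Units
CT = 176 min / 360 units
CT = 0.49 min/unit

0.49 min/unit


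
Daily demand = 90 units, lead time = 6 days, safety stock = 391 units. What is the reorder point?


Formula: ROP = (Daily Demand * Lead Time) + Safety Stock
Demand during lead time = 90 * 6 = 540 units
ROP = 540 + 391 = 931 units

931 units


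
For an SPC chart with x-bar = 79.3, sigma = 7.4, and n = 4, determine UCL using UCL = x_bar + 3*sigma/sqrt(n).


UCL = 79.3 + 3 * 7.4 / sqrt(4)

90.4


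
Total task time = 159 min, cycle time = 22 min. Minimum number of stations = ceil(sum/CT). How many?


Formula: N_min = ceil(Sum of Task Times / Cycle Time)
N_min = ceil(159 min / 22 min) = ceil(7.2273)
N_min = 8 stations

8


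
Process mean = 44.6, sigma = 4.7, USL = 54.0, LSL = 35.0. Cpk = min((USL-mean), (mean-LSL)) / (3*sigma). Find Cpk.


Cpu = (54.0 - 44.6) / (3 * 4.7) = 0.67
Cpl = (44.6 - 35.0) / (3 * 4.7) = 0.68
Cpk = min(0.67, 0.68) = 0.67

0.67


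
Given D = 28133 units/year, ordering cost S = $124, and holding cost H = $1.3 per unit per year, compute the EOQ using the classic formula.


Formula: EOQ = sqrt(2 * D * S / H)
Numerator: 2 * 28133 * 124 = 6976984
2DS/H = 6976984 / 1.3 = 5366910.8
EOQ = sqrt(5366910.8) = 2316.7 units

2316.7 units


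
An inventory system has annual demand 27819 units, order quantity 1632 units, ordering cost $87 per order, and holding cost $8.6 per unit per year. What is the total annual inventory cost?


TC = 27819/1632 * 87 + 1632/2 * 8.6

$8500.60


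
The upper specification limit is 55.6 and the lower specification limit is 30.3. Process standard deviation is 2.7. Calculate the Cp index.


Cp = (55.6 - 30.3) / (6 * 2.7)

1.56


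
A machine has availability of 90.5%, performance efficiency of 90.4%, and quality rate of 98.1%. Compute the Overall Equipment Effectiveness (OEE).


Formula: OEE = Availability * Performance * Quality / 10000
A * P = 90.5% * 90.4% / 100 = 81.81%
OEE = 81.81% * 98.1% / 100 = 80.3%

80.3%


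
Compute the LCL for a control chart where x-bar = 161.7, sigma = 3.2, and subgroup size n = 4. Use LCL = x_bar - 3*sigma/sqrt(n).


LCL = 161.7 - 3 * 3.2 / sqrt(4)

156.9


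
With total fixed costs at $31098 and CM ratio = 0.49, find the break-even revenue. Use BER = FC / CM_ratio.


Formula: BER = Fixed Costs / Contribution Margin Ratio
BER = $31098 / 0.49
BER = $63465.31 (to the nearest cent)

$63465.31


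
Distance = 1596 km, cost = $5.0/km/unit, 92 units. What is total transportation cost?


TC = dist * cost * units = 1596 * 5.0 * 92 = $734160.00

$734160.00


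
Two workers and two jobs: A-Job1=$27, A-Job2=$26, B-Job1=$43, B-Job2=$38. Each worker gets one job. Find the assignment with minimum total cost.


Option 1: A->1 + B->2 = $27 + $38 = $65
Option 2: A->2 + B->1 = $26 + $43 = $69
Min cost = min($65, $69) = $65

$65


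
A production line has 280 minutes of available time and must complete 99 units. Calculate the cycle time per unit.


Formula: CT = Available Time / Number of Units
CT = 280 min / 99 units
CT = 2.83 min/unit

2.83 min/unit


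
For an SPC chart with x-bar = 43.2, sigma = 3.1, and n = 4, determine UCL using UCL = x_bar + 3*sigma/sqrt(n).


UCL = 43.2 + 3 * 3.1 / sqrt(4)

47.85


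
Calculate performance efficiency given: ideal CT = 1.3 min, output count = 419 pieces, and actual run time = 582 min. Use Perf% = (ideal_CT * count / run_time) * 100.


Formula: Performance = (Ideal CT * Total Count) / Run Time * 100
Ideal output time = 1.3 * 419 = 544.7 min
Performance = 544.7 / 582 * 100 = 93.6%

93.6%


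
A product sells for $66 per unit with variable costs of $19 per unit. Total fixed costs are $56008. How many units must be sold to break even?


Formula: BEQ = Fixed Costs / (Price - Variable Cost)
Contribution margin = $66 - $19 = $47/unit
BEQ = ceil($56008 / $47/unit) = ceil(1191.66) = 1192 units

1192 units


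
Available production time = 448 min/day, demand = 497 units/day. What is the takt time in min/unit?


Formula: Takt Time = Available Production Time / Customer Demand
Takt = 448 min/day / 497 units/day
Takt = 0.9 min/unit

0.9 min/unit


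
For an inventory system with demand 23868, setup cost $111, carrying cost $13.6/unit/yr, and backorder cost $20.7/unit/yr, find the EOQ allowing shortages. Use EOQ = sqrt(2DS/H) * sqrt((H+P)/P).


Formula: EOQ* = sqrt(2DS/H) * sqrt((H+P)/P)
Base EOQ = sqrt(2*23868*111/13.6) = 624.19 units
Correction = sqrt((13.6+20.7)/20.7) = 1.28725
EOQ* = 624.19 * 1.28725 = 803.5 units

803.5 units


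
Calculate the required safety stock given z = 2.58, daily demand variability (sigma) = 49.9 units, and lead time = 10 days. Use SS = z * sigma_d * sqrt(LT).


Formula: SS = z * sigma_d * sqrt(LT)
sqrt(LT) = sqrt(10) = 3.1623
SS = 2.58 * 49.9 * 3.1623
SS = 407.1 units

407.1 units
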